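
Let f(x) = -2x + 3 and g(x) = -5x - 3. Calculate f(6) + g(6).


-42


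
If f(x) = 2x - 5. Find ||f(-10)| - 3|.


f(-10) = -25
|-25| = 25
|25 - 3| = 22

22


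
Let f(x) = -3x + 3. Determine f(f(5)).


f(5) = -12
f(-12) = 39

39


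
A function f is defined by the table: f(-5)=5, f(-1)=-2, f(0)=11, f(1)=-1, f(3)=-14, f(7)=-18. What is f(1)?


Reading from the table at x = 1

-1


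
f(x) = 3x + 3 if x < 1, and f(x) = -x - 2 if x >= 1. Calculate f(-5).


-12


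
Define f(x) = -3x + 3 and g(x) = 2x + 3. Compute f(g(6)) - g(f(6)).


-15


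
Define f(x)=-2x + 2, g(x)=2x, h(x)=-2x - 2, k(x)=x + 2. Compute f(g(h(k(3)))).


k(3) = 5
h(5) = -12
g(-12) = -24
f(-24) = 50

50


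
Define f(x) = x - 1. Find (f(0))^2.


f(0) = -1
(-1)^2 = 1

1


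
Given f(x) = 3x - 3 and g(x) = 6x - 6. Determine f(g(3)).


g(3) = 12
f(12) = 33

33


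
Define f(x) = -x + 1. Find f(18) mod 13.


9


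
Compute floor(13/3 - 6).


13/3 = 4.3333
4.3333 - 6 = -1.6667
floor(-1.6667) = -2

-2


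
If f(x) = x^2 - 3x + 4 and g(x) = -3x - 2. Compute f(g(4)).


g(4) = -14
f(-14) = 1*(-14)^2 - 3*(-14) + 4 = 242

242


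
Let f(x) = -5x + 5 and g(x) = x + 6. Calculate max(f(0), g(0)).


f(0) = 5
g(0) = 6
max = 6

6


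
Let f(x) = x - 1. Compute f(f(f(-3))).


f(-3) = -4
f(-4) = -5
f(-5) = -6

-6


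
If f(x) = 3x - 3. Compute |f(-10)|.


f(-10) = -33
|-33| = 33

33


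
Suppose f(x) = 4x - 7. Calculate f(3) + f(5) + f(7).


f(3) = 5
f(5) = 13
f(7) = 21
Sum = 39

39


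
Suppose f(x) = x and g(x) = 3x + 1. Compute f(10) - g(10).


f(10) = 10
g(10) = 31
Difference = -21

-21


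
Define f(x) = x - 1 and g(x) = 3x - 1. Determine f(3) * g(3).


f(3) = 2
g(3) = 8
Product = 16

16


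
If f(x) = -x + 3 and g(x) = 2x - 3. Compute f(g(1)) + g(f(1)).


f(g(1)) = 4
g(f(1)) = 1
Sum = 5

5


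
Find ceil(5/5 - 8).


5/5 = 1
1 - 8 = -7
ceil(-7) = -7

-7


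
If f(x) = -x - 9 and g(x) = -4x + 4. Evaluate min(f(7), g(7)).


f(7) = -16
g(7) = -24
min = -24

-24


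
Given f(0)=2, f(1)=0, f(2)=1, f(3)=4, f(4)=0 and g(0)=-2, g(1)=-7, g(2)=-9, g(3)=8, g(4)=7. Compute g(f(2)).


f(2) = 1
g(1) = -7

-7


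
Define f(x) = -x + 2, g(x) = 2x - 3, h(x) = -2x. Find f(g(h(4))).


h(4) = -8
g(-8) = -19
f(-19) = 21

21


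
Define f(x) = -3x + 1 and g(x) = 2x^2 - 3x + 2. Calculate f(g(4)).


g(4) = 22
f(22) = -65

-65


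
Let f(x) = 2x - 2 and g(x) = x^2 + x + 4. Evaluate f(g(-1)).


g(-1) = 4
f(4) = 6

6


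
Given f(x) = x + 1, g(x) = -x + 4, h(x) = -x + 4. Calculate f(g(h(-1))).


h(-1) = 5
g(5) = -1
f(-1) = 0

0


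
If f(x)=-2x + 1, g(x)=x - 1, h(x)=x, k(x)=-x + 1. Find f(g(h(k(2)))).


k(2) = -1
h(-1) = -1
g(-1) = -2
f(-2) = 5

5


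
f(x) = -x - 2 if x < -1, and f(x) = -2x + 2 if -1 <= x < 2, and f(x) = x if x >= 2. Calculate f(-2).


-2 satisfies x < -1
f(-2) = 0

0


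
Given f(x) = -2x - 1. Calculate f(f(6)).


f(6) = -13
f(-13) = 25

25


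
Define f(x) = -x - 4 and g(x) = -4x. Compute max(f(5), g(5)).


f(5) = -9
g(5) = -20
max = -9

-9


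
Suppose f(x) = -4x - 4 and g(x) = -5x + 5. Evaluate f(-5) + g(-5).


f(-5) = 16
g(-5) = 30
Sum = 46

46


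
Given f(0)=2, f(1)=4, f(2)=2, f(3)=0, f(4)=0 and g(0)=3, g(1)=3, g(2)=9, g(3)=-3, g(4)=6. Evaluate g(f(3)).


f(3) = 0
g(0) = 3

3


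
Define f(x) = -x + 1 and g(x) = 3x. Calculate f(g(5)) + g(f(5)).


f(g(5)) = -14
g(f(5)) = -12
Sum = -26

-26


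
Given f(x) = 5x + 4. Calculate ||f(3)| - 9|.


f(3) = 19
|19| = 19
|19 - 9| = 10

10


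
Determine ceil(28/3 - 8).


28/3 = 9.3333
9.3333 - 8 = 1.3333
ceil(1.3333) = 2

2


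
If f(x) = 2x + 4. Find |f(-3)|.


f(-3) = -2
|-2| = 2

2


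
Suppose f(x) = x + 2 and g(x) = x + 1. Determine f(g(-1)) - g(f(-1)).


f(g(-1)) = 2
g(f(-1)) = 2
Difference = 0

0


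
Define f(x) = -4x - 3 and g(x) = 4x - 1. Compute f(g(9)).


g(9) = 35
f(35) = -143

-143


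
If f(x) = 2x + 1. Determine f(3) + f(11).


f(3) = 7
f(11) = 23
Sum = 30

30


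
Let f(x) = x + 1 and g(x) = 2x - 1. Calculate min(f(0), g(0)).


f(0) = 1
g(0) = -1
min = -1

-1


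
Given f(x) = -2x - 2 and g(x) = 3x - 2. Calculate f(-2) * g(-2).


f(-2) = 2
g(-2) = -8
Product = -16

-16


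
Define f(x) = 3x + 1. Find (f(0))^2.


f(0) = 1
(1)^2 = 1

1


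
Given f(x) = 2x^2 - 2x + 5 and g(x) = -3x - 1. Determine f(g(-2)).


g(-2) = 5
f(5) = 2*(5)^2 - 2*(5) + 5 = 45

45


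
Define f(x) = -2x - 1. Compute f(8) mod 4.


f(8) = -17
-17 mod 4 = 3

3


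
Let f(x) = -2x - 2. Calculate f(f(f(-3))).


f(-3) = 4
f(4) = -10
f(-10) = 18

18


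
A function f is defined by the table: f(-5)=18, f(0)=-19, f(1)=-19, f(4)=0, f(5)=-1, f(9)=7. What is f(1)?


Reading from the table at x = 1

-19


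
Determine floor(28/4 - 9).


28/4 = 7
7 - 9 = -2
floor(-2) = -2

-2


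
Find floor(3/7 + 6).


3/7 = 0.4286
0.4286 + 6 = 6.4286
floor(6.4286) = 6

6


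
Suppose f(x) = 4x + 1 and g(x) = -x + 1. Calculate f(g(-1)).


g(-1) = 2
f(2) = 9

9


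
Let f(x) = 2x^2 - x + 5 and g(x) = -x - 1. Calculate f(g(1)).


g(1) = -2
f(-2) = 2*(-2)^2 - 1*(-2) + 5 = 15

15


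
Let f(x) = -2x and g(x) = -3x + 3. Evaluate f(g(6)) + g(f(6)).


f(g(6)) = 30
g(f(6)) = 39
Sum = 69

69


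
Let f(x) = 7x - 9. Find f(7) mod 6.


4


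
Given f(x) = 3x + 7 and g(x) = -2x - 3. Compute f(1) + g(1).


f(1) = 10
g(1) = -5
Sum = 5

5


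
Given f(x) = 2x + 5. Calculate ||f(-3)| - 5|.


f(-3) = -1
|-1| = 1
|1 - 5| = 4

4


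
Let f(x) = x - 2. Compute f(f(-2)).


f(-2) = -4
f(-4) = -6

-6


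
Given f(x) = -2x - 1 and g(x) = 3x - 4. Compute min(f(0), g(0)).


-4


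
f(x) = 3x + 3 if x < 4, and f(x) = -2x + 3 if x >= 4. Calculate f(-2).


-2 satisfies x < 4
f(-2) = -3

-3


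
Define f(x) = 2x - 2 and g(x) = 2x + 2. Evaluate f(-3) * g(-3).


f(-3) = -8
g(-3) = -4
Product = 32

32


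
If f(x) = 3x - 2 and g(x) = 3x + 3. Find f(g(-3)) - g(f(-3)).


f(g(-3)) = -20
g(f(-3)) = -30
Difference = 10

10


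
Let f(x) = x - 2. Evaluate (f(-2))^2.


f(-2) = -4
(-4)^2 = 16

16


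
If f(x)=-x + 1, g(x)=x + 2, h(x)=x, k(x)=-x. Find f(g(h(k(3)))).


2


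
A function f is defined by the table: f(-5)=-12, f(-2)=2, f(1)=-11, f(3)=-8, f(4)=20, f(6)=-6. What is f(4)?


Reading from the table at x = 4

20


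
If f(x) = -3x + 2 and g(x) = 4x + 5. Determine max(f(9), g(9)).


41


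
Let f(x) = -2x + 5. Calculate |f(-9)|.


f(-9) = 23
|23| = 23

23


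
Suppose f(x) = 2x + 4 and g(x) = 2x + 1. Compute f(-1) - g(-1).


f(-1) = 2
g(-1) = -1
Difference = 3

3


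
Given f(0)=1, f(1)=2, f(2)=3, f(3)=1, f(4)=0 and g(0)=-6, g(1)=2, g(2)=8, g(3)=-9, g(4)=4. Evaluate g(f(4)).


f(4) = 0
g(0) = -6

-6


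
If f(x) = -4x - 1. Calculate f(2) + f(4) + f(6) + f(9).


f(2) = -9
f(4) = -17
f(6) = -25
f(9) = -37
Sum = -88

-88


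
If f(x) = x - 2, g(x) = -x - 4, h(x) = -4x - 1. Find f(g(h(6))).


h(6) = -25
g(-25) = 21
f(21) = 19

19


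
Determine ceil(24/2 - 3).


24/2 = 12
12 - 3 = 9
ceil(9) = 9

9


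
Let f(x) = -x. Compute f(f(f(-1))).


1


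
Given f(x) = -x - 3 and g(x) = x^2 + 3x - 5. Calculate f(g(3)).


-16


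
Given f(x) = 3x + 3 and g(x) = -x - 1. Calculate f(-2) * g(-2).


f(-2) = -3
g(-2) = 1
Product = -3

-3


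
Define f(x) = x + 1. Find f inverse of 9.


Solve x + 1 = 9
x = (9 - 1) / 1 = 8

8


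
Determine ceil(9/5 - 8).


9/5 = 1.8
1.8 - 8 = -6.2
ceil(-6.2) = -6

-6


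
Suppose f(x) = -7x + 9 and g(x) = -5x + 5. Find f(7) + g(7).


f(7) = -40
g(7) = -30
Sum = -70

-70


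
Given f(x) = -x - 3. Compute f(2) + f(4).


f(2) = -5
f(4) = -7
Sum = -12

-12


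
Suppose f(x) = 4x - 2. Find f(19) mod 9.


f(19) = 74
74 mod 9 = 2

2


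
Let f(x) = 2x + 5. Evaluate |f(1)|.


f(1) = 7
|7| = 7

7


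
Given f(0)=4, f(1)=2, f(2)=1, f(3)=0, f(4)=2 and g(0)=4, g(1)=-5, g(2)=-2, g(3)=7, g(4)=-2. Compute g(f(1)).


f(1) = 2
g(2) = -2

-2


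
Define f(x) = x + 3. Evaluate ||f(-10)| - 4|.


f(-10) = -7
|-7| = 7
|7 - 4| = 3

3


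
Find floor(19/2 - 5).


19/2 = 9.5
9.5 - 5 = 4.5
floor(4.5) = 4

4


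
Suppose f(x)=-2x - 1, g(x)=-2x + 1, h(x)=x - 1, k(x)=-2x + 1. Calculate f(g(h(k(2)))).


k(2) = -3
h(-3) = -4
g(-4) = 9
f(9) = -19

-19


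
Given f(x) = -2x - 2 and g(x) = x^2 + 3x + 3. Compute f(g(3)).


g(3) = 21
f(21) = -44

-44


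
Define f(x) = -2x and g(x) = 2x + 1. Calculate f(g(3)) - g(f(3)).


f(g(3)) = -14
g(f(3)) = -11
Difference = -3

-3


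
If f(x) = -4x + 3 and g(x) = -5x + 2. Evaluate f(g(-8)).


g(-8) = 42
f(42) = -165

-165


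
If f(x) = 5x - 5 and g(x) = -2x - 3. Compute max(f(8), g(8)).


f(8) = 35
g(8) = -19
max = 35

35


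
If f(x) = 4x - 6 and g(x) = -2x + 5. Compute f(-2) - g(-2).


-23


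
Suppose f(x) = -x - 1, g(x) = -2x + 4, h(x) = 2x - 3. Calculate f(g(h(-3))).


h(-3) = -9
g(-9) = 22
f(22) = -23

-23


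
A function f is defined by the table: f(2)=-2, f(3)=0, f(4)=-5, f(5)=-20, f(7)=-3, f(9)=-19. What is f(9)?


Reading from the table at x = 9

-19


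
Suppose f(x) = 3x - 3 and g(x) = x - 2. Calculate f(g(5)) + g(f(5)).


16


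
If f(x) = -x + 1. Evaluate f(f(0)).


f(0) = 1
f(1) = 0

0


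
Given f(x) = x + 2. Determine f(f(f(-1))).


f(-1) = 1
f(1) = 3
f(3) = 5

5


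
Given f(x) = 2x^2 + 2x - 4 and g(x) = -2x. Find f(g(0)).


g(0) = 0
f(0) = 2*(0)^2 + 2*(0) - 4 = -4

-4


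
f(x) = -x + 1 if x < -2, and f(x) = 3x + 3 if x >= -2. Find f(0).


0 satisfies x >= -2
f(0) = 3

3


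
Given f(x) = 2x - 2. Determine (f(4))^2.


36


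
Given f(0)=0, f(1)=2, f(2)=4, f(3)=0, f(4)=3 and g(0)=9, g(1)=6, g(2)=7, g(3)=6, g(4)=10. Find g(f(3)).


f(3) = 0
g(0) = 9

9


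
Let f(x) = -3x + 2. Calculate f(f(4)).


f(4) = -10
f(-10) = 32

32


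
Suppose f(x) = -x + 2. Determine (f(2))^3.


f(2) = 0
(0)^3 = 0

0


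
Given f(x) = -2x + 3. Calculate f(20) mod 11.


f(20) = -37
-37 mod 11 = 7

7


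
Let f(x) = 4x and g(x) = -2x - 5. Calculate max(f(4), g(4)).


f(4) = 16
g(4) = -13
max = 16

16


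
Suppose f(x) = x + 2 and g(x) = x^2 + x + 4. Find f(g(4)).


g(4) = 24
f(24) = 26

26


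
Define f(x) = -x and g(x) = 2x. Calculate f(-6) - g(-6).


f(-6) = 6
g(-6) = -12
Difference = 18

18


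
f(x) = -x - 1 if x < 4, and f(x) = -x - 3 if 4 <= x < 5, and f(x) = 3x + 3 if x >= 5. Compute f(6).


6 satisfies x >= 5
f(6) = 21

21


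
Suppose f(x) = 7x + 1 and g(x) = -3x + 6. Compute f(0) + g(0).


f(0) = 1
g(0) = 6
Sum = 7

7


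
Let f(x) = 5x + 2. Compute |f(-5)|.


f(-5) = -23
|-23| = 23

23


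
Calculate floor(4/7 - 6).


4/7 = 0.5714
0.5714 - 6 = -5.4286
floor(-5.4286) = -6

-6


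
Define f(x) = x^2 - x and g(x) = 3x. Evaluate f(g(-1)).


g(-1) = -3
f(-3) = 1*(-3)^2 - 1*(-3) = 12

12


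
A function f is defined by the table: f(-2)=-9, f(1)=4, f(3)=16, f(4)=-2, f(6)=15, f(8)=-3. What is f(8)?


Reading from the table at x = 8

-3


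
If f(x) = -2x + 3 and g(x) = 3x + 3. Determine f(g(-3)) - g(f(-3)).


f(g(-3)) = 15
g(f(-3)) = 30
Difference = -15

-15


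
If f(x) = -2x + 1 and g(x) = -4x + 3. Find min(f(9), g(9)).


f(9) = -17
g(9) = -33
min = -33

-33


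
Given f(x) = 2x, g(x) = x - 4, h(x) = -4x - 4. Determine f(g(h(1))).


h(1) = -8
g(-8) = -12
f(-12) = -24

-24


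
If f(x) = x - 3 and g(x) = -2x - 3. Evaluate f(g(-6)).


g(-6) = 9
f(9) = 6

6


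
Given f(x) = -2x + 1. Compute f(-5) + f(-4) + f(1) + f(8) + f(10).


f(-5) = 11
f(-4) = 9
f(1) = -1
f(8) = -15
f(10) = -19
Sum = -15

-15


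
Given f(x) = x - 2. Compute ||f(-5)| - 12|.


f(-5) = -7
|-7| = 7
|7 - 12| = 5

5


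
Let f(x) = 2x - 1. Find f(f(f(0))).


f(0) = -1
f(-1) = -3
f(-3) = -7

-7


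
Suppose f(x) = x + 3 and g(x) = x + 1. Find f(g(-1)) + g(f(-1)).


f(g(-1)) = 3
g(f(-1)) = 3
Sum = 6

6


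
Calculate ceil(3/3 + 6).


3/3 = 1
1 + 6 = 7
ceil(7) = 7

7


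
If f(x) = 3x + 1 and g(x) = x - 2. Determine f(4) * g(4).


26


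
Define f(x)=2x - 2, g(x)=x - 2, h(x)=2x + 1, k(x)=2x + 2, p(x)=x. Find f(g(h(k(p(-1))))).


p(-1) = -1
k(-1) = 0
h(0) = 1
g(1) = -1
f(-1) = -4

-4


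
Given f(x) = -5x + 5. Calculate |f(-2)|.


f(-2) = 15
|15| = 15

15


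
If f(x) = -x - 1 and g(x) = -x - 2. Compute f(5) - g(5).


1


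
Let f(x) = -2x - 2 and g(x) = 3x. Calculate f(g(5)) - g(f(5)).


f(g(5)) = -32
g(f(5)) = -36
Difference = 4

4


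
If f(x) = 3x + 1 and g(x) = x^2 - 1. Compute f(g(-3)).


g(-3) = 8
f(8) = 25

25


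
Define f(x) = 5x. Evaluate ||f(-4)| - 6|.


f(-4) = -20
|-20| = 20
|20 - 6| = 14

14


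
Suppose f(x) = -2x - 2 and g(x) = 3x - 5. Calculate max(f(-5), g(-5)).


f(-5) = 8
g(-5) = -20
max = 8

8


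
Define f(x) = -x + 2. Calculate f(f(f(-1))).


f(-1) = 3
f(3) = -1
f(-1) = 3

3


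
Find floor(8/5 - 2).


8/5 = 1.6
1.6 - 2 = -0.4
floor(-0.4) = -1

-1


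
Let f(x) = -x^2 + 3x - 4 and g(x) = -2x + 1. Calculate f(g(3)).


-44


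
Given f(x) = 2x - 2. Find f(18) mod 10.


f(18) = 34
34 mod 10 = 4

4


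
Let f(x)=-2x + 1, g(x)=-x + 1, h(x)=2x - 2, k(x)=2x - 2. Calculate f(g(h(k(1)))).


k(1) = 0
h(0) = -2
g(-2) = 3
f(3) = -5

-5


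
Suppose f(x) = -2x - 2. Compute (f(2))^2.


f(2) = -6
(-6)^2 = 36

36


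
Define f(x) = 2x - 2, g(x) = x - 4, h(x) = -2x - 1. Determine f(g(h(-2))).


-4


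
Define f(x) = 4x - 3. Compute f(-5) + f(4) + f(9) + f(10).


f(-5) = -23
f(4) = 13
f(9) = 33
f(10) = 37
Sum = 60

60


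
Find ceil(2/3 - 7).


2/3 = 0.6667
0.6667 - 7 = -6.3333
ceil(-6.3333) = -6

-6


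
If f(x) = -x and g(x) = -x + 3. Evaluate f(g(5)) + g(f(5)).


10


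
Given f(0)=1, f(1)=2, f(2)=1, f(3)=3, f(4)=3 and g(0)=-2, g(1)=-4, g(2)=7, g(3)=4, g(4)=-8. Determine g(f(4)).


f(4) = 3
g(3) = 4

4


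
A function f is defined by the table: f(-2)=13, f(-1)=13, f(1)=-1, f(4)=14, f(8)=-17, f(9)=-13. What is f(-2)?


Reading from the table at x = -2

13


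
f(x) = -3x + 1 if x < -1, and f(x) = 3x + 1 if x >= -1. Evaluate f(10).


10 satisfies x >= -1
f(10) = 31

31


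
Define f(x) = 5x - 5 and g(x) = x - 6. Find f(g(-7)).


g(-7) = -13
f(-13) = -70

-70


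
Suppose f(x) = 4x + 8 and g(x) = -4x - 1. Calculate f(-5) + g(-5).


f(-5) = -12
g(-5) = 19
Sum = 7

7


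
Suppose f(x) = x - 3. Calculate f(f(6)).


f(6) = 3
f(3) = 0

0


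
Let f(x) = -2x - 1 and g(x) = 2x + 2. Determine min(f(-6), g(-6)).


f(-6) = 11
g(-6) = -10
min = -10

-10


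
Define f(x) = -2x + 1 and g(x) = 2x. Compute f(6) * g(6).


f(6) = -11
g(6) = 12
Product = -132

-132


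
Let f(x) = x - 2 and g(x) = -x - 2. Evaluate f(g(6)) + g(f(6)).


f(g(6)) = -10
g(f(6)) = -6
Sum = -16

-16


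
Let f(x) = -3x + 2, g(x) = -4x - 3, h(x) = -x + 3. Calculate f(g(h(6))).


h(6) = -3
g(-3) = 9
f(9) = -25

-25


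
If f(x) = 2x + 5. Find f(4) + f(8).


f(4) = 13
f(8) = 21
Sum = 34

34


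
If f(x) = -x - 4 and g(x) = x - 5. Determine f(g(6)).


g(6) = 1
f(1) = -5

-5


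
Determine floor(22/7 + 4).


22/7 = 3.1429
3.1429 + 4 = 7.1429
floor(7.1429) = 7

7


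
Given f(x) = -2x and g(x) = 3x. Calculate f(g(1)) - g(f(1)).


f(g(1)) = -6
g(f(1)) = -6
Difference = 0

0


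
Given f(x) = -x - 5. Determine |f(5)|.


f(5) = -10
|-10| = 10

10


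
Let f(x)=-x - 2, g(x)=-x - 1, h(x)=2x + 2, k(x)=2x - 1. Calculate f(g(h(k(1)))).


k(1) = 1
h(1) = 4
g(4) = -5
f(-5) = 3

3


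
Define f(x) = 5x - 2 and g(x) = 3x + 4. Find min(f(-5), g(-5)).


-27


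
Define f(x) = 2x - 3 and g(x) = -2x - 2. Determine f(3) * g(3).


f(3) = 3
g(3) = -8
Product = -24

-24


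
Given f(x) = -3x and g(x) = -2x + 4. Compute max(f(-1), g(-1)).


f(-1) = 3
g(-1) = 6
max = 6

6


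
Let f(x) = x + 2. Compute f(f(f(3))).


9


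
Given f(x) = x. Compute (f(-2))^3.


f(-2) = -2
(-2)^3 = -8

-8


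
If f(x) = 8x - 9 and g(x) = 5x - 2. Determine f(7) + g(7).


f(7) = 47
g(7) = 33
Sum = 80

80


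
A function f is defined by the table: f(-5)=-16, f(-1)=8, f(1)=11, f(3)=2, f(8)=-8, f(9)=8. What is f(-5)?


Reading from the table at x = -5

-16


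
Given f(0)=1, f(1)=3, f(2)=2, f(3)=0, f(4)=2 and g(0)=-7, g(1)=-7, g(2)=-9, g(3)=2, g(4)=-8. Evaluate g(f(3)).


f(3) = 0
g(0) = -7

-7


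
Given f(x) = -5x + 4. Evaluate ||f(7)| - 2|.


f(7) = -31
|-31| = 31
|31 - 2| = 29

29


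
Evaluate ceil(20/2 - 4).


6


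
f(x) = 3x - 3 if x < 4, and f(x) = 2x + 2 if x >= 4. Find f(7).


7 satisfies x >= 4
f(7) = 16

16


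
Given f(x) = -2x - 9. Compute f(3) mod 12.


f(3) = -15
-15 mod 12 = 9

9


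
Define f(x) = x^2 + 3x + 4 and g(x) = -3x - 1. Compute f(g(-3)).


g(-3) = 8
f(8) = 1*(8)^2 + 3*(8) + 4 = 92

92


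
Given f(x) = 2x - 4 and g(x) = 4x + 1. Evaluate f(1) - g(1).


f(1) = -2
g(1) = 5
Difference = -7

-7


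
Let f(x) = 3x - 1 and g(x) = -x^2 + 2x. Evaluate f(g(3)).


g(3) = -3
f(-3) = -10

-10


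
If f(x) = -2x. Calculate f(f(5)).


f(5) = -10
f(-10) = 20

20


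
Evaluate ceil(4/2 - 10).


4/2 = 2
2 - 10 = -8
ceil(-8) = -8

-8


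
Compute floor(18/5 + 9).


18/5 = 3.6
3.6 + 9 = 12.6
floor(12.6) = 12

12


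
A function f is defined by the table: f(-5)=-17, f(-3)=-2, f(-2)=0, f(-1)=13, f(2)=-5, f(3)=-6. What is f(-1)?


Reading from the table at x = -1

13


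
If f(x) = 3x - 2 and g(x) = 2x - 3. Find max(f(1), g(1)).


1


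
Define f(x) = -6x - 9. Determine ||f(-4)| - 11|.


f(-4) = 15
|15| = 15
|15 - 11| = 4

4


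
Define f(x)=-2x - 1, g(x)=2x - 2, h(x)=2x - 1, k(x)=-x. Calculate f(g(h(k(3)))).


k(3) = -3
h(-3) = -7
g(-7) = -16
f(-16) = 31

31


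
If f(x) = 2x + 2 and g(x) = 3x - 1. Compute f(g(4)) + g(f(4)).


f(g(4)) = 24
g(f(4)) = 29
Sum = 53

53


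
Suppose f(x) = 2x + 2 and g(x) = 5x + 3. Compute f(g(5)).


g(5) = 28
f(28) = 58

58


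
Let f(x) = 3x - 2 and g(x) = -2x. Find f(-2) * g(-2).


f(-2) = -8
g(-2) = 4
Product = -32

-32


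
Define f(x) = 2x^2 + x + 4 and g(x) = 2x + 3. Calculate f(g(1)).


g(1) = 5
f(5) = 2*(5)^2 + 1*(5) + 4 = 59

59


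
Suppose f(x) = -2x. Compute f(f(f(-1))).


f(-1) = 2
f(2) = -4
f(-4) = 8

8


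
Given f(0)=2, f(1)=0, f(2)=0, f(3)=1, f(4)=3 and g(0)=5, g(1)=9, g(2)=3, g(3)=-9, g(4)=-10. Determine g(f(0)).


f(0) = 2
g(2) = 3

3


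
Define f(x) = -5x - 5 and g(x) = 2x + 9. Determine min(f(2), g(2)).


f(2) = -15
g(2) = 13
min = -15

-15


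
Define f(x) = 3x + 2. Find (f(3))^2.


f(3) = 11
(11)^2 = 121

121


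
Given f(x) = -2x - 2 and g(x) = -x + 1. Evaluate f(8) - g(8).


f(8) = -18
g(8) = -7
Difference = -11

-11


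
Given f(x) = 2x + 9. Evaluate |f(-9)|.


9


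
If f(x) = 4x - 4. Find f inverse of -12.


Solve 4x - 4 = -12
x = (-12 + 4) / 4 = -2

-2


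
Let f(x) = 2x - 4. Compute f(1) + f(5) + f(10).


20


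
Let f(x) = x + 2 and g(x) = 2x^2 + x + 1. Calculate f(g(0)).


3


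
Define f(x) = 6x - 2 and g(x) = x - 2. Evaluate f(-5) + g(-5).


f(-5) = -32
g(-5) = -7
Sum = -39

-39


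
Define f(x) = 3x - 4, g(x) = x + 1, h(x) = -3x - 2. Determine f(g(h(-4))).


h(-4) = 10
g(10) = 11
f(11) = 29

29


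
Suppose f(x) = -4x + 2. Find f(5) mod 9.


f(5) = -18
-18 mod 9 = 0

0


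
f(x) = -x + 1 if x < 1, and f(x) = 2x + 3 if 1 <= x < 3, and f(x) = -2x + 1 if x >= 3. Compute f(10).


10 satisfies x >= 3
f(10) = -19

-19


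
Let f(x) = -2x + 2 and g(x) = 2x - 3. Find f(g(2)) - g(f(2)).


7


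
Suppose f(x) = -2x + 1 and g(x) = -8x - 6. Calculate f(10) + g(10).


-105


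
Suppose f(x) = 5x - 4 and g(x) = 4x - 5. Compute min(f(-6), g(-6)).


f(-6) = -34
g(-6) = -29
min = -34

-34


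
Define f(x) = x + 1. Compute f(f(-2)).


f(-2) = -1
f(-1) = 0

0


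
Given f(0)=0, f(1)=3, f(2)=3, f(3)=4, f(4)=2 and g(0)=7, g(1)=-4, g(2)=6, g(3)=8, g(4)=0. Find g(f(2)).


f(2) = 3
g(3) = 8

8


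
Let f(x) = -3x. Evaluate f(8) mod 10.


f(8) = -24
-24 mod 10 = 6

6


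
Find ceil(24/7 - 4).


24/7 = 3.4286
3.4286 - 4 = -0.5714
ceil(-0.5714) = 0

0


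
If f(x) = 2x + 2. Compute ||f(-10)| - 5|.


f(-10) = -18
|-18| = 18
|18 - 5| = 13

13


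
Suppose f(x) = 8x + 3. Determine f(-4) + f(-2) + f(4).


f(-4) = -29
f(-2) = -13
f(4) = 35
Sum = -7

-7


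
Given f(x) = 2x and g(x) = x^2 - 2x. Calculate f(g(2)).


0


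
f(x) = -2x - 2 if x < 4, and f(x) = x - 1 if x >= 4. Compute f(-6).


-6 satisfies x < 4
f(-6) = 10

10


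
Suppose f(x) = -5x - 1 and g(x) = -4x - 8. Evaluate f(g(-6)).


g(-6) = 16
f(16) = -81

-81


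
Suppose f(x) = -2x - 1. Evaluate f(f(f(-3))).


21


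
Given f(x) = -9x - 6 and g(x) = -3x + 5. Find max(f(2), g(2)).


f(2) = -24
g(2) = -1
max = -1

-1


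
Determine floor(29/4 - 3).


29/4 = 7.25
7.25 - 3 = 4.25
floor(4.25) = 4

4


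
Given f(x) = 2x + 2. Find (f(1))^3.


f(1) = 4
(4)^3 = 64

64


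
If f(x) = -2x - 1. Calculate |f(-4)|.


f(-4) = 7
|7| = 7

7


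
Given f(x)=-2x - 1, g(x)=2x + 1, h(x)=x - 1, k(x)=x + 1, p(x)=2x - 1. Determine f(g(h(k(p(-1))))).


p(-1) = -3
k(-3) = -2
h(-2) = -3
g(-3) = -5
f(-5) = 9

9


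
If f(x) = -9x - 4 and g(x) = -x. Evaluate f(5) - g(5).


f(5) = -49
g(5) = -5
Difference = -44

-44


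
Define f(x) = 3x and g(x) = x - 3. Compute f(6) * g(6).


f(6) = 18
g(6) = 3
Product = 54

54


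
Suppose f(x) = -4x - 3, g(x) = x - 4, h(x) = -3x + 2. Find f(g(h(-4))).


h(-4) = 14
g(14) = 10
f(10) = -43

-43


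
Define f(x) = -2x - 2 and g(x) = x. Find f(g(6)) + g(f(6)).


f(g(6)) = -14
g(f(6)) = -14
Sum = -28

-28


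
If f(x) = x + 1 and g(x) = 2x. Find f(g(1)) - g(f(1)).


f(g(1)) = 3
g(f(1)) = 4
Difference = -1

-1


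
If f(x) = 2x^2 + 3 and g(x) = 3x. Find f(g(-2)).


g(-2) = -6
f(-6) = 2*(-6)^2 + 3 = 75

75


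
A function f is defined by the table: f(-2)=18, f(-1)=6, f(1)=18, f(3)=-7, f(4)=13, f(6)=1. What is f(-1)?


Reading from the table at x = -1

6


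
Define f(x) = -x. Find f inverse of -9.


Solve -x = -9
x = (-9) / (-1) = 9

9


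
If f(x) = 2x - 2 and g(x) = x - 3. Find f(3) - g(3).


4


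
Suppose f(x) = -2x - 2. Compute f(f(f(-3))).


f(-3) = 4
f(4) = -10
f(-10) = 18

18


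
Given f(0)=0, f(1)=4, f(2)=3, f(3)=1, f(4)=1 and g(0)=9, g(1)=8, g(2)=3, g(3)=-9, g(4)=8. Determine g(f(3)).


f(3) = 1
g(1) = 8

8


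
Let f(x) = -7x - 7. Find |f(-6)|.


f(-6) = 35
|35| = 35

35


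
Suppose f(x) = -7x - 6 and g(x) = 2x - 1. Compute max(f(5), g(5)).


f(5) = -41
g(5) = 9
max = 9

9


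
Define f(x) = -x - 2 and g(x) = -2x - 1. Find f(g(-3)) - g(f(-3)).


f(g(-3)) = -7
g(f(-3)) = -3
Difference = -4

-4


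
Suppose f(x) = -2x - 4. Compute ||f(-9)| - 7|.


f(-9) = 14
|14| = 14
|14 - 7| = 7

7


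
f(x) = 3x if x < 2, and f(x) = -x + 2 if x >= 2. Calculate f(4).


4 satisfies x >= 2
f(4) = -2

-2


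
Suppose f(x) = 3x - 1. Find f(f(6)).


50


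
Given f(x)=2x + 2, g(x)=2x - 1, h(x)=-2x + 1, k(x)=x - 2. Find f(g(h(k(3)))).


k(3) = 1
h(1) = -1
g(-1) = -3
f(-3) = -4

-4


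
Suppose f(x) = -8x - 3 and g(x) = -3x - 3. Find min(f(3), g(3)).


f(3) = -27
g(3) = -12
min = -27

-27


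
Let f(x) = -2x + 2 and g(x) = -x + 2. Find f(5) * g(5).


f(5) = -8
g(5) = -3
Product = 24

24


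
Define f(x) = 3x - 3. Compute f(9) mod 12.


f(9) = 24
24 mod 12 = 0

0


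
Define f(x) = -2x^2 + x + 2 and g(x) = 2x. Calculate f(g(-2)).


g(-2) = -4
f(-4) = (-2)*(-4)^2 + 1*(-4) + 2 = -34

-34


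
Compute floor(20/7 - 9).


-7


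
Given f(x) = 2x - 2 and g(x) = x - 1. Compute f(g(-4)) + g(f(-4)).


f(g(-4)) = -12
g(f(-4)) = -11
Sum = -23

-23


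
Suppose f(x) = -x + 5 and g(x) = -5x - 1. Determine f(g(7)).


g(7) = -36
f(-36) = 41

41


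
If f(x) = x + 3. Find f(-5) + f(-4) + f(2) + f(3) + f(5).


f(-5) = -2
f(-4) = -1
f(2) = 5
f(3) = 6
f(5) = 8
Sum = 16

16


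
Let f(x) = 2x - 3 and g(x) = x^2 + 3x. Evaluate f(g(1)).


g(1) = 4
f(4) = 5

5


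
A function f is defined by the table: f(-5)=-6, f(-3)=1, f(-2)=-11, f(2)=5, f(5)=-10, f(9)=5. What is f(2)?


Reading from the table at x = 2

5


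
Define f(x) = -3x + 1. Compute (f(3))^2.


64


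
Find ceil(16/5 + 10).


14


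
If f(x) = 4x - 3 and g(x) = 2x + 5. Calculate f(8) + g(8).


f(8) = 29
g(8) = 21
Sum = 50

50


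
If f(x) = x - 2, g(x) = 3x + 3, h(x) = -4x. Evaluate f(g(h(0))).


h(0) = 0
g(0) = 3
f(3) = 1

1


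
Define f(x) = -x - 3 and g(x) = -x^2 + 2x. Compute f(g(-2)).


g(-2) = -8
f(-8) = 5

5


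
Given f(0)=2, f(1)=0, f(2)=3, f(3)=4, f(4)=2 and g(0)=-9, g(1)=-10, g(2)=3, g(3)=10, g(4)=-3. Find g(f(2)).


f(2) = 3
g(3) = 10

10


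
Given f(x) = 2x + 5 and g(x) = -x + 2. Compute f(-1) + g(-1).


f(-1) = 3
g(-1) = 3
Sum = 6

6


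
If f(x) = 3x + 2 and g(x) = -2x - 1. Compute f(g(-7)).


g(-7) = 13
f(13) = 41

41


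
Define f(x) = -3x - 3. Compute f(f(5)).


f(5) = -18
f(-18) = 51

51


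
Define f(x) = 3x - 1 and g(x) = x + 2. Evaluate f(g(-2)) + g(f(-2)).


f(g(-2)) = -1
g(f(-2)) = -5
Sum = -6

-6


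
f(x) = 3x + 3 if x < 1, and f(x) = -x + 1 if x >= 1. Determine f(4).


-3


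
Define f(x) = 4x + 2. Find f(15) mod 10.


f(15) = 62
62 mod 10 = 2

2


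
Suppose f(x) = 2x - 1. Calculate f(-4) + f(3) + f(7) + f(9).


f(-4) = -9
f(3) = 5
f(7) = 13
f(9) = 17
Sum = 26

26


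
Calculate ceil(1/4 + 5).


1/4 = 0.25
0.25 + 5 = 5.25
ceil(5.25) = 6

6


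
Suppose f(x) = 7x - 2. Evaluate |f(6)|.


f(6) = 40
|40| = 40

40


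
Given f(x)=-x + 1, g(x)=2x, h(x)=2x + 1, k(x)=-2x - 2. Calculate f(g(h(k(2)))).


k(2) = -6
h(-6) = -11
g(-11) = -22
f(-22) = 23

23


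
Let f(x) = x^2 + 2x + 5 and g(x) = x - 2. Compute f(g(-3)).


g(-3) = -5
f(-5) = 1*(-5)^2 + 2*(-5) + 5 = 20

20


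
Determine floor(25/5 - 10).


25/5 = 5
5 - 10 = -5
floor(-5) = -5

-5


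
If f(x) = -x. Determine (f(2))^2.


f(2) = -2
(-2)^2 = 4

4


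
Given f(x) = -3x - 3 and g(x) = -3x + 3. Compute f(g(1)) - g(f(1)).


f(g(1)) = -3
g(f(1)) = 21
Difference = -24

-24


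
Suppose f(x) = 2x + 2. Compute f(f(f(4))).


f(4) = 10
f(10) = 22
f(22) = 46

46


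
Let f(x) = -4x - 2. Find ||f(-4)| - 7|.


f(-4) = 14
|14| = 14
|14 - 7| = 7

7


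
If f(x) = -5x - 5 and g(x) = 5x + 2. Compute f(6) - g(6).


f(6) = -35
g(6) = 32
Difference = -67

-67


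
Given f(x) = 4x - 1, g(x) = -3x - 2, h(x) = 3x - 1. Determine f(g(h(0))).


h(0) = -1
g(-1) = 1
f(1) = 3

3


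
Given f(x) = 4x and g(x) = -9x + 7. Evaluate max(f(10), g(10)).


40


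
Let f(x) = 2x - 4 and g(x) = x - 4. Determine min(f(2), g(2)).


f(2) = 0
g(2) = -2
min = -2

-2


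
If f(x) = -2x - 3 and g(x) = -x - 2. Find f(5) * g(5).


91


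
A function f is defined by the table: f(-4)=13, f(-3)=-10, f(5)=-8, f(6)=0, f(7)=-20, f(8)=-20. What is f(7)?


Reading from the table at x = 7

-20


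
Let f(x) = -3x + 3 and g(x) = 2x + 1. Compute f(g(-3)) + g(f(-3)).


f(g(-3)) = 18
g(f(-3)) = 25
Sum = 43

43


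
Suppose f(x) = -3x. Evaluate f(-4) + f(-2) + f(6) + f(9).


-27


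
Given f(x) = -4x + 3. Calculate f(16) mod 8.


f(16) = -61
-61 mod 8 = 3

3


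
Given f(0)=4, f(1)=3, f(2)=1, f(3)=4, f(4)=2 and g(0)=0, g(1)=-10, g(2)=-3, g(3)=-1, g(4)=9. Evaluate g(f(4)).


f(4) = 2
g(2) = -3

-3


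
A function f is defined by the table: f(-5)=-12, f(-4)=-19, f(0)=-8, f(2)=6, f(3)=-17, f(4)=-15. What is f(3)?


-17


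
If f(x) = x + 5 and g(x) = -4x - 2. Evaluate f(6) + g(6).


-15


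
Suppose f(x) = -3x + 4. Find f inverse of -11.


Solve -3x + 4 = -11
x = (-11 - 4) / (-3) = 5

5


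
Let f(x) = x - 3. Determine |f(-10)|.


f(-10) = -13
|-13| = 13

13


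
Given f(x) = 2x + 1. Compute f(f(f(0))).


7


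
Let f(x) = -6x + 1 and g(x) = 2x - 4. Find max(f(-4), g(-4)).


f(-4) = 25
g(-4) = -12
max = 25

25


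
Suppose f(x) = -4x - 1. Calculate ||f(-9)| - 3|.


f(-9) = 35
|35| = 35
|35 - 3| = 32

32


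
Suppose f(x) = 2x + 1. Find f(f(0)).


f(0) = 1
f(1) = 3

3


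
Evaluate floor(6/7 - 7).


-7


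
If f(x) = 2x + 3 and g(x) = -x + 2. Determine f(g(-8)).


23


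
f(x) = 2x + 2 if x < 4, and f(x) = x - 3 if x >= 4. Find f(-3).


-3 satisfies x < 4
f(-3) = -4

-4


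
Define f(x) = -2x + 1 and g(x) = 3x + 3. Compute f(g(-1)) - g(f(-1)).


f(g(-1)) = 1
g(f(-1)) = 12
Difference = -11

-11


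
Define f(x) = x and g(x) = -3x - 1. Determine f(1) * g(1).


-4


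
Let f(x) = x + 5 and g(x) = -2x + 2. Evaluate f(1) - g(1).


f(1) = 6
g(1) = 0
Difference = 6

6


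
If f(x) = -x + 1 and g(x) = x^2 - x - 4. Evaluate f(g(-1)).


g(-1) = -2
f(-2) = 3

3


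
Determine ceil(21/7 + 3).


6


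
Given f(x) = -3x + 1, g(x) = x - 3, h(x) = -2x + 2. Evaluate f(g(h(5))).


h(5) = -8
g(-8) = -11
f(-11) = 34

34


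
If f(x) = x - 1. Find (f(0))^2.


1


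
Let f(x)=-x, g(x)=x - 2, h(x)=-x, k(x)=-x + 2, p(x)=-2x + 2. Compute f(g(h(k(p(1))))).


p(1) = 0
k(0) = 2
h(2) = -2
g(-2) = -4
f(-4) = 4

4


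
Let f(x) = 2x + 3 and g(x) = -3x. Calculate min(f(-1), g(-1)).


f(-1) = 1
g(-1) = 3
min = 1

1


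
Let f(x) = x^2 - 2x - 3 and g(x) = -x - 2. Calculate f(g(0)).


g(0) = -2
f(-2) = 1*(-2)^2 - 2*(-2) - 3 = 5

5


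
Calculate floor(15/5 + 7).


10


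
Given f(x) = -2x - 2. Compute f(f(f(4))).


f(4) = -10
f(-10) = 18
f(18) = -38

-38


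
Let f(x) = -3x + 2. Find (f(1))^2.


f(1) = -1
(-1)^2 = 1

1


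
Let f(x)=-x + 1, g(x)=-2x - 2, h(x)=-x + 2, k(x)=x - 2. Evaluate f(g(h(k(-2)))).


15


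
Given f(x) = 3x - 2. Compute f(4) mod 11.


f(4) = 10
10 mod 11 = 10

10


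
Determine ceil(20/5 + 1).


5


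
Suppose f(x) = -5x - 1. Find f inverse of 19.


Solve -5x - 1 = 19
x = (19 + 1) / (-5) = -4

-4


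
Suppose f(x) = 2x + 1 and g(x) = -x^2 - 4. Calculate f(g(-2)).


g(-2) = -8
f(-8) = -15

-15


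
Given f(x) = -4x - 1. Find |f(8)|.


f(8) = -33
|-33| = 33

33


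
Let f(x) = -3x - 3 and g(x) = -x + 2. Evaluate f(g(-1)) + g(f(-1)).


f(g(-1)) = -12
g(f(-1)) = 2
Sum = -10

-10


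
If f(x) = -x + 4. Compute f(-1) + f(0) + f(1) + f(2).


f(-1) = 5
f(0) = 4
f(1) = 3
f(2) = 2
Sum = 14

14


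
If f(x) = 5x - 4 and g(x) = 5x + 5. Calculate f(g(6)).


g(6) = 35
f(35) = 171

171


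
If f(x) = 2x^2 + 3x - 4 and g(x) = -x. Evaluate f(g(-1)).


g(-1) = 1
f(1) = 2*(1)^2 + 3*(1) - 4 = 1

1


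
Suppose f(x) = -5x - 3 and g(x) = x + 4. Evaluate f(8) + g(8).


f(8) = -43
g(8) = 12
Sum = -31

-31


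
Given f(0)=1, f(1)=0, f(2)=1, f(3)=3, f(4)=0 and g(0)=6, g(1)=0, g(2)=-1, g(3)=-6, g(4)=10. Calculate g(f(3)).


-6


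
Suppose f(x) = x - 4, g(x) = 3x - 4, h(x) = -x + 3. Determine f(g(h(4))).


h(4) = -1
g(-1) = -7
f(-7) = -11

-11


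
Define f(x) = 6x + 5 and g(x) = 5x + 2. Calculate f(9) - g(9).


f(9) = 59
g(9) = 47
Difference = 12

12


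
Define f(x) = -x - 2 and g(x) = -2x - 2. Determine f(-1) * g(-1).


f(-1) = -1
g(-1) = 0
Product = 0

0


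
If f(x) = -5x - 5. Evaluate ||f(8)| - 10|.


f(8) = -45
|-45| = 45
|45 - 10| = 35

35


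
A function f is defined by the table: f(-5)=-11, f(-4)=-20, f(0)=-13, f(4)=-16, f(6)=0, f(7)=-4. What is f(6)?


Reading from the table at x = 6

0


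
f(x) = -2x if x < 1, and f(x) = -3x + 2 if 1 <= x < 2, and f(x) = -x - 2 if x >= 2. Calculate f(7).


7 satisfies x >= 2
f(7) = -9

-9


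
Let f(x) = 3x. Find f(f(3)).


27


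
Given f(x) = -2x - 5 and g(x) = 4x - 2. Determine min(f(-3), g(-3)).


-14


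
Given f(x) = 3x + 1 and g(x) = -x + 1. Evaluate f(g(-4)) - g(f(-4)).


f(g(-4)) = 16
g(f(-4)) = 12
Difference = 4

4


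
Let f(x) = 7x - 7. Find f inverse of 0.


Solve 7x - 7 = 0
x = (0 + 7) / 7 = 1

1


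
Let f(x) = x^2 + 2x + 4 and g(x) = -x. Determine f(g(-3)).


g(-3) = 3
f(3) = 1*(3)^2 + 2*(3) + 4 = 19

19


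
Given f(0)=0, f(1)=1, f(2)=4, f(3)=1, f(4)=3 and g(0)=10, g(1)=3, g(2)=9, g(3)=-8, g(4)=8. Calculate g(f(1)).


f(1) = 1
g(1) = 3

3


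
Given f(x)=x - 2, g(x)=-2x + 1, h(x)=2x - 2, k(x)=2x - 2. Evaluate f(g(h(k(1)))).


k(1) = 0
h(0) = -2
g(-2) = 5
f(5) = 3

3


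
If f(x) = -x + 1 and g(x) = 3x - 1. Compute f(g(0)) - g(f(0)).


f(g(0)) = 2
g(f(0)) = 2
Difference = 0

0


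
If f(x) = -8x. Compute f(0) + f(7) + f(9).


f(0) = 0
f(7) = -56
f(9) = -72
Sum = -128

-128


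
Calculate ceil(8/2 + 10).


14


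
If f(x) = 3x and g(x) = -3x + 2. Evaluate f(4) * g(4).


-120


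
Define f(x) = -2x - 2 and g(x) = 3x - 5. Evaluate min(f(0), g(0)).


f(0) = -2
g(0) = -5
min = -5

-5


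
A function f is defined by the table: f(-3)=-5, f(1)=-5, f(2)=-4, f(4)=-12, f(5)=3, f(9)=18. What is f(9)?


18


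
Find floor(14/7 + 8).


14/7 = 2
2 + 8 = 10
floor(10) = 10

10


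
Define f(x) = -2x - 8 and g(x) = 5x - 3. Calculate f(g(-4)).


g(-4) = -23
f(-23) = 38

38


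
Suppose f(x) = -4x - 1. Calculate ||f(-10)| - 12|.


27


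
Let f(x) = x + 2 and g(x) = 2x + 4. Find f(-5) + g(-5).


f(-5) = -3
g(-5) = -6
Sum = -9

-9


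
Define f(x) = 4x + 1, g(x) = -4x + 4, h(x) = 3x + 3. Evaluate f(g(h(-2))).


h(-2) = -3
g(-3) = 16
f(16) = 65

65


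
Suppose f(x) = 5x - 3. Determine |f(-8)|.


f(-8) = -43
|-43| = 43

43


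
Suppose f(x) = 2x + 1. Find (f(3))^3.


343


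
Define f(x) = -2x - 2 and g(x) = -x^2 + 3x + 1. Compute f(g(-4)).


g(-4) = -27
f(-27) = 52

52


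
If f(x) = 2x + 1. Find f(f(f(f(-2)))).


f(-2) = -3
f(-3) = -5
f(-5) = -9
f(-9) = -17

-17


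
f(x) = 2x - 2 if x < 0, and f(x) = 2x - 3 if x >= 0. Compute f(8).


8 satisfies x >= 0
f(8) = 13

13


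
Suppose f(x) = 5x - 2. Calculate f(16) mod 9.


f(16) = 78
78 mod 9 = 6

6


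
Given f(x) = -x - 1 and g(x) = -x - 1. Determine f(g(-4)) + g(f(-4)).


f(g(-4)) = -4
g(f(-4)) = -4
Sum = -8

-8


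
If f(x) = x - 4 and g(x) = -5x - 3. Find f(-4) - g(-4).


f(-4) = -8
g(-4) = 17
Difference = -25

-25


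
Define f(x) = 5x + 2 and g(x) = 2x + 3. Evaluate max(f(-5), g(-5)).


f(-5) = -23
g(-5) = -7
max = -7

-7


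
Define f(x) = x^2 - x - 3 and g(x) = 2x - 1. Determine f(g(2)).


g(2) = 3
f(3) = 1*(3)^2 - 1*(3) - 3 = 3

3


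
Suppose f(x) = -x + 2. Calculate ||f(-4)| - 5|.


f(-4) = 6
|6| = 6
|6 - 5| = 1

1


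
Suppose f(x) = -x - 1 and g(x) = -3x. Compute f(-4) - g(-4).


-9


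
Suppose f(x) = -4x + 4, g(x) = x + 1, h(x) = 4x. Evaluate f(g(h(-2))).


32


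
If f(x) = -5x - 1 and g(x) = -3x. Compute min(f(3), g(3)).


-16


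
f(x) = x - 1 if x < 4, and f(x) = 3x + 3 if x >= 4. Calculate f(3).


3 satisfies x < 4
f(3) = 2

2


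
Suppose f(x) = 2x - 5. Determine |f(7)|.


f(7) = 9
|9| = 9

9


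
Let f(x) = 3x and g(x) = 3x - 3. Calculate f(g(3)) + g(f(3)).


f(g(3)) = 18
g(f(3)) = 24
Sum = 42

42


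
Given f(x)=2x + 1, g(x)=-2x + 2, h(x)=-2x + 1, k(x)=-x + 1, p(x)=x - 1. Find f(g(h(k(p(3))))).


p(3) = 2
k(2) = -1
h(-1) = 3
g(3) = -4
f(-4) = -7

-7


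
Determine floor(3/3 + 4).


3/3 = 1
1 + 4 = 5
floor(5) = 5

5


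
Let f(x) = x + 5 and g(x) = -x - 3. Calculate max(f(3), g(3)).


f(3) = 8
g(3) = -6
max = 8

8


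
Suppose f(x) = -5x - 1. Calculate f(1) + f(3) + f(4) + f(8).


f(1) = -6
f(3) = -16
f(4) = -21
f(8) = -41
Sum = -84

-84


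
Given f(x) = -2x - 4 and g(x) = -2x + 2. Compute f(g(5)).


g(5) = -8
f(-8) = 12

12


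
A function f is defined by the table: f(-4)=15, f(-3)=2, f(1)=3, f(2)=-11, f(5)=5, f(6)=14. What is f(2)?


Reading from the table at x = 2

-11


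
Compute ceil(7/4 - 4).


-2


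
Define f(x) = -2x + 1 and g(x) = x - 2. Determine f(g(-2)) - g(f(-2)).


f(g(-2)) = 9
g(f(-2)) = 3
Difference = 6

6


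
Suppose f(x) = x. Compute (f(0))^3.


f(0) = 0
(0)^3 = 0

0


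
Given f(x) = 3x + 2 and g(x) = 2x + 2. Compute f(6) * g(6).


f(6) = 20
g(6) = 14
Product = 280

280


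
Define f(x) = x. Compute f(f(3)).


3


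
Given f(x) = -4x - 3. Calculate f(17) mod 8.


f(17) = -71
-71 mod 8 = 1

1


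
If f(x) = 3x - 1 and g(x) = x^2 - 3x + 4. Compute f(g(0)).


g(0) = 4
f(4) = 11

11


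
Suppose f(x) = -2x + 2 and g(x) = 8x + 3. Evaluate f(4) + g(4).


29


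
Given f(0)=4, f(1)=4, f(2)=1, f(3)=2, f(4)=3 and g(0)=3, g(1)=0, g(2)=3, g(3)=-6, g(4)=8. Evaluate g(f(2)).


f(2) = 1
g(1) = 0

0


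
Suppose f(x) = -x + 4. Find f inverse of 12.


Solve -x + 4 = 12
x = (12 - 4) / (-1) = -8

-8


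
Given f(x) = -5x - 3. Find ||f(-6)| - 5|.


f(-6) = 27
|27| = 27
|27 - 5| = 22

22


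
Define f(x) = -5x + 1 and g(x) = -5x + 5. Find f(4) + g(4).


f(4) = -19
g(4) = -15
Sum = -34

-34


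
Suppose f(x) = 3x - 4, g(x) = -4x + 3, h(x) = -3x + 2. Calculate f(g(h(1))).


h(1) = -1
g(-1) = 7
f(7) = 17

17


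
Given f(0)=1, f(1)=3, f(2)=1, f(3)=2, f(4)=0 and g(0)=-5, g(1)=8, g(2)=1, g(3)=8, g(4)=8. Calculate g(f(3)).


f(3) = 2
g(2) = 1

1


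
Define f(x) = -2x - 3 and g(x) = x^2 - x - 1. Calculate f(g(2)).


g(2) = 1
f(1) = -5

-5


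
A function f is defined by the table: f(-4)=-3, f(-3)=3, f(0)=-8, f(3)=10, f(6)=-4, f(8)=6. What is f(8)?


Reading from the table at x = 8

6


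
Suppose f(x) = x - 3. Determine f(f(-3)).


-9


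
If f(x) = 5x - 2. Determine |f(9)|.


f(9) = 43
|43| = 43

43


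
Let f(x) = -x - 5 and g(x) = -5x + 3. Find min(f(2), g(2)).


f(2) = -7
g(2) = -7
min = -7

-7


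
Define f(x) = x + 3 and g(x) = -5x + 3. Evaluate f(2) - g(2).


12


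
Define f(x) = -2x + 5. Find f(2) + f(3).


f(2) = 1
f(3) = -1
Sum = 0

0


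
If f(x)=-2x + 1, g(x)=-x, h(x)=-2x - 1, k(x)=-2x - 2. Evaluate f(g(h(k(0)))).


k(0) = -2
h(-2) = 3
g(3) = -3
f(-3) = 7

7


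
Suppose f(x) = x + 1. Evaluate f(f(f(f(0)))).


f(0) = 1
f(1) = 2
f(2) = 3
f(3) = 4

4


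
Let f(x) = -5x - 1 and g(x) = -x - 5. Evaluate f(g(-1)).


g(-1) = -4
f(-4) = 19

19


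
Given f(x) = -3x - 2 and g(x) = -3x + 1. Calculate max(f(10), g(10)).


-29


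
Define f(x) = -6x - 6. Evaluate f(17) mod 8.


f(17) = -108
-108 mod 8 = 4

4
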